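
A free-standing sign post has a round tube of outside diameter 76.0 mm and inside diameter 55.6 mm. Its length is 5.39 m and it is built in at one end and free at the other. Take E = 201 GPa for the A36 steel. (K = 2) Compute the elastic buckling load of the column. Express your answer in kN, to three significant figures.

P_cr ≈ 19.9 kN

d_o = 76.0 mm, d_i = 55.6 mm
I = π(d_o⁴ − d_i⁴)/64 = π(76.0⁴ − 55.60⁴)/64 = 1.169×10^6 mm⁴
I = 1.169×10^6 mm⁴ = 1.169×10^-6 m⁴
Effective length L_e = K·L = 2 × 5.39 = 10.78 m
P_cr = π²EI / L_e² = π² × 201×10⁹ × 1.169×10^-6 / 10.78² = 1.995×10^4 N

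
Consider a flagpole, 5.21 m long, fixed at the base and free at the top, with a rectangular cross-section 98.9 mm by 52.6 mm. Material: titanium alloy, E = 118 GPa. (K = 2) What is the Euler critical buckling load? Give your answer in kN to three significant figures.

Buckling occurs about the weak axis: I_min = h·b³/12 with b = 52.6 mm (the shorter side).
I_min = 98.9×52.6³/12 = 1.199×10^6 mm⁴
I = 1.199×10^6 mm⁴ = 1.199×10^-6 m⁴
Effective length L_e = K·L = 2 × 5.21 = 10.42 m
P_cr = π²EI / L_e² = π² × 118×10⁹ × 1.199×10^-6 / 10.42² = 1.287×10^4 N

P_cr ≈ 12.9 kN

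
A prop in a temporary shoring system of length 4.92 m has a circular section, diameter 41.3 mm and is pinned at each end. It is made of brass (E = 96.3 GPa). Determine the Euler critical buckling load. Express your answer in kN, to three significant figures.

I = πd⁴/64 = π×41.3⁴/64 = 1.428×10^5 mm⁴
I = 1.428×10^5 mm⁴ = 1.428×10^-7 m⁴
Effective length L_e = K·L = 1 × 4.92 = 4.920 m
P_cr = π²EI / L_e² = π² × 96.3×10⁹ × 1.428×10^-7 / 4.920² = 5.607×10^3 N

P_cr ≈ 5.61 kN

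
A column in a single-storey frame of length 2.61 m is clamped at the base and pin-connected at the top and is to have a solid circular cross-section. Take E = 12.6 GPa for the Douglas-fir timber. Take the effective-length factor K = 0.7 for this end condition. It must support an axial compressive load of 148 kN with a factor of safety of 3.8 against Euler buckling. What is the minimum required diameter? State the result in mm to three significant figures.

d ≈ 132 mm

Required P_cr = n·P = 3.8 × 148 = 562.4 kN
L_e = K·L = 0.7 × 2.61 = 1.827 m
Required I = P_cr·L_e²/(π²E) = 5.624×10^5 × 1.827² / (π² × 1.26×10^10) = 1.510×10^-5 m⁴
I_req = 1.510×10^7 mm⁴
Solid circle: I = πd⁴/64  ⇒  d = (64I/π)^(1/4) = (64×1.510×10^7/π)^(1/4) = 132 mm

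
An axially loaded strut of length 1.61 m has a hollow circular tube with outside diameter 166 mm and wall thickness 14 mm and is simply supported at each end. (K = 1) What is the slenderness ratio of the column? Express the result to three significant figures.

λ ≈ 29.8

Inner diameter d_i = 166 − 2×14 = 138.0 mm
I = π(d_o⁴ − d_i⁴)/64 = π(166⁴ − 138.0⁴)/64 = 1.947×10^7 mm⁴
A = 6.685×10^3 mm²;  r_min = √(I/A) = √(1.947×10^7/6.685×10^3) = 53.97 mm
L_e = K·L = 1 × 1.61 m = 1.610 m = 1610.0 mm
λ = L_e / r_min = 1610.0 / 53.97 = 29.8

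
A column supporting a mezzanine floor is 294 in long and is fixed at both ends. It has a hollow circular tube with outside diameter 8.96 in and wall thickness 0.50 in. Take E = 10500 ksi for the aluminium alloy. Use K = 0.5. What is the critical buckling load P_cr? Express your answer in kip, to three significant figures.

Inner diameter d_i = 8.96 − 2×0.50 = 7.960 in
I = π(d_o⁴ − d_i⁴)/64 = π(8.96⁴ − 7.960⁴)/64 = 119.3 in⁴
Effective length L_e = K·L = 0.5 × 294 = 147.0 in
P_cr = π²EI / L_e² = π² × 10500×10³ × 119.3 / 147.0² = 5.721×10^5 lb

P_cr ≈ 572 kip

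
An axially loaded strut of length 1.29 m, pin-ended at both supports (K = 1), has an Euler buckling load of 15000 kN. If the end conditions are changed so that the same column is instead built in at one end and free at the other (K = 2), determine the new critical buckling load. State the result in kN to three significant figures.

P_cr ∝ 1/K², so P_cr,new = P_cr,old × (K_old/K_new)² = 15000 × (1/2)²
= 15000 × 0.2500 = 3750 kN

P_cr ≈ 3750 kN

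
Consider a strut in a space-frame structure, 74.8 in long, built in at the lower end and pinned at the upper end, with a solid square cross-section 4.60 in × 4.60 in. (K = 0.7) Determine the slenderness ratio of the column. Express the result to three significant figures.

λ ≈ 39.4

I = a⁴/12 = 4.60⁴/12 = 37.31 in⁴
A = 21.16 in²;  r_min = √(I/A) = √(37.31/21.16) = 1.328 in
L_e = K·L = 0.7 × 74.8 = 52.36 in
λ = L_e / r_min = 52.360 / 1.328 = 39.4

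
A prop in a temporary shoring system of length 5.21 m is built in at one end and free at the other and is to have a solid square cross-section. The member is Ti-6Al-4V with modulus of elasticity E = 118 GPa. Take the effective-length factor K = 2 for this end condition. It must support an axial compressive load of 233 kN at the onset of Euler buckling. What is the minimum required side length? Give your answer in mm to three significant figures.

a ≈ 127 mm

L_e = K·L = 2 × 5.21 = 10.42 m
Required I = P_cr·L_e²/(π²E) = 2.330×10^5 × 10.42² / (π² × 1.18×10^11) = 2.172×10^-5 m⁴
I_req = 2.172×10^7 mm⁴
Solid square: I = a⁴/12  ⇒  a = (12I)^(1/4) = (12×2.172×10^7)^(1/4) = 127 mm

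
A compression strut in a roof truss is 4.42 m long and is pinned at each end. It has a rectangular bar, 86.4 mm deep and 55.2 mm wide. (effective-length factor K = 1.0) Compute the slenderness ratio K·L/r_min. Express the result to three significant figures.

λ ≈ 277

For a rectangle r_min = b/√12 = 55.2/√12 = 15.93 mm
L_e = K·L = 1 × 4.42 m = 4.420 m = 4420.0 mm
λ = L_e / r_min = 4420.0 / 15.93 = 277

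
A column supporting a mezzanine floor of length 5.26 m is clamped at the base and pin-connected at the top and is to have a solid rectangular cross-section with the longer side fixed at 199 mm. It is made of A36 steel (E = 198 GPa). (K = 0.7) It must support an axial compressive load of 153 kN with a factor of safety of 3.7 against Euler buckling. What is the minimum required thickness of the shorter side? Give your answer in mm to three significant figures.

b ≈ 61.9 mm

Required P_cr = n·P = 3.7 × 153 = 566.1 kN
L_e = K·L = 0.7 × 5.26 = 3.682 m
Required I = P_cr·L_e²/(π²E) = 5.661×10^5 × 3.682² / (π² × 1.98×10^11) = 3.927×10^-6 m⁴
I_req = 3.927×10^6 mm⁴
Rectangle, weak axis: I_min = h·b³/12 with h = 199 mm fixed  ⇒  b = (12I/h)^(1/3) = 61.9 mm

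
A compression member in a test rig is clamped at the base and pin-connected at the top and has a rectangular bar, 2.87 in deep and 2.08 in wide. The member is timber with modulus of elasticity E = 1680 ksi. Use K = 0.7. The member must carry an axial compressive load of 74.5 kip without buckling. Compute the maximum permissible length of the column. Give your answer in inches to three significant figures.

Buckling occurs about the weak axis: I_min = h·b³/12 with b = 2.08 in (the shorter side).
I_min = 2.87×2.08³/12 = 2.152 in⁴
At the buckling limit P_cr = P = 7.450×10^4 lb
From P_cr = π²EI/(K·L)²:  L = (1/K)·√(π²EI/P_cr) = (1/0.7)·√(π²×1.68×10^6×2.152/7.450×10^4)
L = 31.3 in

L_max ≈ 31.3 in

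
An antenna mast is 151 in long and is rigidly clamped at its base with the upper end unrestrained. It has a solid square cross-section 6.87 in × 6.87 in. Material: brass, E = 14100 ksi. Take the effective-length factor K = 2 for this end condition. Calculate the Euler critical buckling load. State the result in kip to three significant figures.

I = a⁴/12 = 6.87⁴/12 = 185.6 in⁴
Effective length L_e = K·L = 2 × 151 = 302.0 in
P_cr = π²EI / L_e² = π² × 14100×10³ × 185.6 / 302.0² = 2.832×10^5 lb

P_cr ≈ 283 kip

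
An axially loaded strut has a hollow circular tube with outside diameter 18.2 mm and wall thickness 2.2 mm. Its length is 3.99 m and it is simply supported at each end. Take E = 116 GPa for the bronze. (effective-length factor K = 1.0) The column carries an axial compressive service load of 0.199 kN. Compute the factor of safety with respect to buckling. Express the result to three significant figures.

n ≈ 1.30

Inner diameter d_i = 18.2 − 2×2.2 = 13.80 mm
I = π(d_o⁴ − d_i⁴)/64 = π(18.2⁴ − 13.80⁴)/64 = 3.606×10^3 mm⁴
I = 3.606×10^3 mm⁴ = 3.606×10^-9 m⁴
Effective length L_e = K·L = 1 × 3.99 = 3.990 m
P_cr = π²EI / L_e² = π² × 116×10⁹ × 3.606×10^-9 / 3.990² = 259.3 N
Factor of safety n = P_cr / P = 0.25929 / 0.199 = 1.30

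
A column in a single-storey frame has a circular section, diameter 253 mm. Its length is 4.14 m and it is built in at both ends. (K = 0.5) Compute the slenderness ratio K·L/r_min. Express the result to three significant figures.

I = πd⁴/64 = π×253⁴/64 = 2.011×10^8 mm⁴
A = 5.027×10^4 mm²;  r_min = √(I/A) = √(2.011×10^8/5.027×10^4) = 63.25 mm
L_e = K·L = 0.5 × 4.14 m = 2.070 m = 2070.0 mm
λ = L_e / r_min = 2070.0 / 63.25 = 32.7

λ ≈ 32.7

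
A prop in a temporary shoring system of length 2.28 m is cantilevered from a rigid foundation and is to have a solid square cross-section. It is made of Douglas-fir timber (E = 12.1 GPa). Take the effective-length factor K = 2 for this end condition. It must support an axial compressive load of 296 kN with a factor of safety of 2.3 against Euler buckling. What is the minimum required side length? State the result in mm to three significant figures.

a ≈ 194 mm

Required P_cr = n·P = 2.3 × 296 = 680.8 kN
L_e = K·L = 2 × 2.28 = 4.560 m
Required I = P_cr·L_e²/(π²E) = 6.808×10^5 × 4.560² / (π² × 1.21×10^10) = 1.185×10^-4 m⁴
I_req = 1.185×10^8 mm⁴
Solid square: I = a⁴/12  ⇒  a = (12I)^(1/4) = (12×1.185×10^8)^(1/4) = 194 mm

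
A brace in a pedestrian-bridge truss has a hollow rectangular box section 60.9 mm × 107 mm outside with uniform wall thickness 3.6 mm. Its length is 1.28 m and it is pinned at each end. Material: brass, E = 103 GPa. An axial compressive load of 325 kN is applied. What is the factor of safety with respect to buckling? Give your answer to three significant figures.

Inner dimensions: h_i = 107 − 2×3.6 = 99.80 mm, b_i = 60.9 − 2×3.6 = 53.70 mm
Weak-axis I_min = (h_o·b_o³ − h_i·b_i³)/12 with b_o = 60.9, b_i = 53.70 mm (shorter outer/inner sides).
I_min = (107×60.9³ − 99.80×53.70³)/12 = 7.261×10^5 mm⁴
I = 7.261×10^5 mm⁴ = 7.261×10^-7 m⁴
Effective length L_e = K·L = 1 × 1.28 = 1.280 m
P_cr = π²EI / L_e² = π² × 103×10⁹ × 7.261×10^-7 / 1.280² = 4.505×10^5 N
Factor of safety n = P_cr / P = 450.52 / 325 = 1.39

n ≈ 1.39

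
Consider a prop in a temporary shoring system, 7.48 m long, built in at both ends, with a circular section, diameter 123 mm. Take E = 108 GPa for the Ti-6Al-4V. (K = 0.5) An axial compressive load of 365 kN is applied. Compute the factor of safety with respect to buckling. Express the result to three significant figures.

n ≈ 2.35

I = πd⁴/64 = π×123⁴/64 = 1.124×10^7 mm⁴
I = 1.124×10^7 mm⁴ = 1.124×10^-5 m⁴
Effective length L_e = K·L = 0.5 × 7.48 = 3.740 m
P_cr = π²EI / L_e² = π² × 108×10⁹ × 1.124×10^-5 / 3.740² = 8.562×10^5 N
Factor of safety n = P_cr / P = 856.19 / 365 = 2.35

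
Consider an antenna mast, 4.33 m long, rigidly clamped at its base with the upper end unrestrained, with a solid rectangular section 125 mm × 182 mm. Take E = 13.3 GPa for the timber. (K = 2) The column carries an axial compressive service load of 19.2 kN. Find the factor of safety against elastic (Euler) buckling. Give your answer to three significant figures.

Buckling occurs about the weak axis: I_min = h·b³/12 with b = 125 mm (the shorter side).
I_min = 182×125³/12 = 2.962×10^7 mm⁴
I = 2.962×10^7 mm⁴ = 2.962×10^-5 m⁴
Effective length L_e = K·L = 2 × 4.33 = 8.660 m
P_cr = π²EI / L_e² = π² × 13.3×10⁹ × 2.962×10^-5 / 8.660² = 5.185×10^4 N
Factor of safety n = P_cr / P = 51.848 / 19.2 = 2.70

n ≈ 2.70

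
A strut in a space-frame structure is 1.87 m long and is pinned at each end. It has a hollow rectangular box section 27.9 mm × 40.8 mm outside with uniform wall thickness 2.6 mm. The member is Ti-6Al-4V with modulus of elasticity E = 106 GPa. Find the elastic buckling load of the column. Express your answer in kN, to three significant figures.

Inner dimensions: h_i = 40.8 − 2×2.6 = 35.60 mm, b_i = 27.9 − 2×2.6 = 22.70 mm
Weak-axis I_min = (h_o·b_o³ − h_i·b_i³)/12 with b_o = 27.9, b_i = 22.70 mm (shorter outer/inner sides).
I_min = (40.8×27.9³ − 35.60×22.70³)/12 = 3.914×10^4 mm⁴
I = 3.914×10^4 mm⁴ = 3.914×10^-8 m⁴
Effective length L_e = K·L = 1 × 1.87 = 1.870 m
P_cr = π²EI / L_e² = π² × 106×10⁹ × 3.914×10^-8 / 1.870² = 1.171×10^4 N

P_cr ≈ 11.7 kN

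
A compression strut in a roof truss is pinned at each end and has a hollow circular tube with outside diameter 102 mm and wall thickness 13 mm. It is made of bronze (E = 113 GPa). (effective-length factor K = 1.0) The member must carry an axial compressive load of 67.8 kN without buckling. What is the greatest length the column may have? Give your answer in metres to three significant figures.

L_max ≈ 7.78 m

Inner diameter d_i = 102 − 2×13 = 76.00 mm
I = π(d_o⁴ − d_i⁴)/64 = π(102⁴ − 76.00⁴)/64 = 3.676×10^6 mm⁴
I = 3.676×10^-6 m⁴
At the buckling limit P_cr = P = 6.780×10^4 N
From P_cr = π²EI/(K·L)²:  L = (1/K)·√(π²EI/P_cr) = (1/1)·√(π²×1.13×10^11×3.676×10^-6/6.780×10^4)
L = 7.78 m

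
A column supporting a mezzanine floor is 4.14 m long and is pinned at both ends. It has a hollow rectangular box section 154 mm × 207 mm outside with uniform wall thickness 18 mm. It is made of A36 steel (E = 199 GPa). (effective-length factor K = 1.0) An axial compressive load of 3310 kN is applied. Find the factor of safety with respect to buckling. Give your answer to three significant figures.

Inner dimensions: h_i = 207 − 2×18 = 171.0 mm, b_i = 154 − 2×18 = 118.0 mm
Weak-axis I_min = (h_o·b_o³ − h_i·b_i³)/12 with b_o = 154, b_i = 118.0 mm (shorter outer/inner sides).
I_min = (207×154³ − 171.0×118.0³)/12 = 3.959×10^7 mm⁴
I = 3.959×10^7 mm⁴ = 3.959×10^-5 m⁴
Effective length L_e = K·L = 1 × 4.14 = 4.140 m
P_cr = π²EI / L_e² = π² × 199×10⁹ × 3.959×10^-5 / 4.140² = 4.536×10^6 N
Factor of safety n = P_cr / P = 4536.5 / 3310 = 1.37

n ≈ 1.37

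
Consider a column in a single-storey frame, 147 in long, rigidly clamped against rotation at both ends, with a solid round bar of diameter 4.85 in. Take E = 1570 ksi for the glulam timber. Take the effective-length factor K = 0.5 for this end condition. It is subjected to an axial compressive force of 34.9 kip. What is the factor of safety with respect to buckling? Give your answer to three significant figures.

n ≈ 2.23

I = πd⁴/64 = π×4.85⁴/64 = 27.16 in⁴
Effective length L_e = K·L = 0.5 × 147 = 73.50 in
P_cr = π²EI / L_e² = π² × 1570×10³ × 27.16 / 73.50² = 7.790×10^4 lb
Factor of safety n = P_cr / P = 77.904 / 34.9 = 2.23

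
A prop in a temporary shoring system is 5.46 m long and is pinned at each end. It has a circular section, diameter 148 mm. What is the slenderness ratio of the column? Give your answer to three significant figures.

λ ≈ 148

I = πd⁴/64 = π×148⁴/64 = 2.355×10^7 mm⁴
A = 1.720×10^4 mm²;  r_min = √(I/A) = √(2.355×10^7/1.720×10^4) = 37.00 mm
L_e = K·L = 1 × 5.46 m = 5.460 m = 5460.0 mm
λ = L_e / r_min = 5460.0 / 37.00 = 148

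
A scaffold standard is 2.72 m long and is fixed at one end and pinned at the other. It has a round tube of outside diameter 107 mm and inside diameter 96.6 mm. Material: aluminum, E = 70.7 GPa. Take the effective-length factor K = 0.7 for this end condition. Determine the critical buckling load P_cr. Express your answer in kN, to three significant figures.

P_cr ≈ 416 kN

d_o = 107 mm, d_i = 96.6 mm
I = π(d_o⁴ − d_i⁴)/64 = π(107⁴ − 96.60⁴)/64 = 2.160×10^6 mm⁴
I = 2.160×10^6 mm⁴ = 2.160×10^-6 m⁴
Effective length L_e = K·L = 0.7 × 2.72 = 1.904 m
P_cr = π²EI / L_e² = π² × 70.7×10⁹ × 2.160×10^-6 / 1.904² = 4.157×10^5 N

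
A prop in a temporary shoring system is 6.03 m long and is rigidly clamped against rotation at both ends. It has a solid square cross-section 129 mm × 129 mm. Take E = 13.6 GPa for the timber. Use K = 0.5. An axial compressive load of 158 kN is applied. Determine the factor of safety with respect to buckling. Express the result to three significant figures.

I = a⁴/12 = 129⁴/12 = 2.308×10^7 mm⁴
I = 2.308×10^7 mm⁴ = 2.308×10^-5 m⁴
Effective length L_e = K·L = 0.5 × 6.03 = 3.015 m
P_cr = π²EI / L_e² = π² × 13.6×10⁹ × 2.308×10^-5 / 3.015² = 3.408×10^5 N
Factor of safety n = P_cr / P = 340.75 / 158 = 2.16

n ≈ 2.16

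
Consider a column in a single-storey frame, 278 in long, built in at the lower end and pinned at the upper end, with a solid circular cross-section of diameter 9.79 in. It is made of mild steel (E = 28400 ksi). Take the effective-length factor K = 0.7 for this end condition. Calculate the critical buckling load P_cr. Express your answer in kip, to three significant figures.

I = πd⁴/64 = π×9.79⁴/64 = 450.9 in⁴
Effective length L_e = K·L = 0.7 × 278 = 194.6 in
P_cr = π²EI / L_e² = π² × 28400×10³ × 450.9 / 194.6² = 3.338×10^6 lb

P_cr ≈ 3340 kip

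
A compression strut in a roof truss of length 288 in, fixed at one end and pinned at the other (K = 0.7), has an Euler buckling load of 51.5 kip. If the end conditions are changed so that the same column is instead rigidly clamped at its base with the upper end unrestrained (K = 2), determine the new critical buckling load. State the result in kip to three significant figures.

P_cr ∝ 1/K², so P_cr,new = P_cr,old × (K_old/K_new)² = 51.5 × (0.7/2)²
= 51.5 × 0.1225 = 6.31 kip

P_cr ≈ 6.31 kip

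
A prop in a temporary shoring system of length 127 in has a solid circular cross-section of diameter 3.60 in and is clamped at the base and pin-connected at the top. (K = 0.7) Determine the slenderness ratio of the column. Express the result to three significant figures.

λ ≈ 98.8

I = πd⁴/64 = π×3.60⁴/64 = 8.245 in⁴
A = 10.18 in²;  r_min = √(I/A) = √(8.245/10.18) = 0.9000 in
L_e = K·L = 0.7 × 127 = 88.90 in
λ = L_e / r_min = 88.900 / 0.9000 = 98.8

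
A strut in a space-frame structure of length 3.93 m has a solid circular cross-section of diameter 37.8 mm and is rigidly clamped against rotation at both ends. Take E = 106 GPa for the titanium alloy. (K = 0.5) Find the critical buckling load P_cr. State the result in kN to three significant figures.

P_cr ≈ 27.2 kN

I = πd⁴/64 = π×37.8⁴/64 = 1.002×10^5 mm⁴
I = 1.002×10^5 mm⁴ = 1.002×10^-7 m⁴
Effective length L_e = K·L = 0.5 × 3.93 = 1.965 m
P_cr = π²EI / L_e² = π² × 106×10⁹ × 1.002×10^-7 / 1.965² = 2.715×10^4 N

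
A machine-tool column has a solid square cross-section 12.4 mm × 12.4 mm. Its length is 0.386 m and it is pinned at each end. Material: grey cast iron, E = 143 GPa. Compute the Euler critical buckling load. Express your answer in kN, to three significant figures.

I = a⁴/12 = 12.4⁴/12 = 1.970×10^3 mm⁴
I = 1.970×10^3 mm⁴ = 1.970×10^-9 m⁴
Effective length L_e = K·L = 1 × 0.386 = 0.3860 m
P_cr = π²EI / L_e² = π² × 143×10⁹ × 1.970×10^-9 / 0.3860² = 1.866×10^4 N

P_cr ≈ 18.7 kN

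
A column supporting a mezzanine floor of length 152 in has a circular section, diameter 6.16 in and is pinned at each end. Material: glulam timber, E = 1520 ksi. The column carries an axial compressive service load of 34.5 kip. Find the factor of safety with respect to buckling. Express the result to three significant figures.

I = πd⁴/64 = π×6.16⁴/64 = 70.68 in⁴
Effective length L_e = K·L = 1 × 152 = 152.0 in
P_cr = π²EI / L_e² = π² × 1520×10³ × 70.68 / 152.0² = 4.589×10^4 lb
Factor of safety n = P_cr / P = 45.893 / 34.5 = 1.33

n ≈ 1.33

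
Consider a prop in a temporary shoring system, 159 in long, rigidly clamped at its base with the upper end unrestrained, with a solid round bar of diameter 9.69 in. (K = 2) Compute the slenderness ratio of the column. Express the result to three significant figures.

λ ≈ 131

I = πd⁴/64 = π×9.69⁴/64 = 432.8 in⁴
A = 73.75 in²;  r_min = √(I/A) = √(432.8/73.75) = 2.422 in
L_e = K·L = 2 × 159 = 318.0 in
λ = L_e / r_min = 318.00 / 2.422 = 131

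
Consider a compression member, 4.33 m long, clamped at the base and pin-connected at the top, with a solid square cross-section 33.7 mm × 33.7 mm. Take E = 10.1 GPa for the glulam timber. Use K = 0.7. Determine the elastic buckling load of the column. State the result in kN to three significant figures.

I = a⁴/12 = 33.7⁴/12 = 1.075×10^5 mm⁴
I = 1.075×10^5 mm⁴ = 1.075×10^-7 m⁴
Effective length L_e = K·L = 0.7 × 4.33 = 3.031 m
P_cr = π²EI / L_e² = π² × 10.1×10⁹ × 1.075×10^-7 / 3.031² = 1.166×10^3 N

P_cr ≈ 1.17 kN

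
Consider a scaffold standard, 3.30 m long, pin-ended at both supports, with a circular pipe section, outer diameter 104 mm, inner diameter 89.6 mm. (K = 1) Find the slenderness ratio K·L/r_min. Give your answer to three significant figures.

d_o = 104 mm, d_i = 89.6 mm
I = π(d_o⁴ − d_i⁴)/64 = π(104⁴ − 89.60⁴)/64 = 2.579×10^6 mm⁴
A = 2.190×10^3 mm²;  r_min = √(I/A) = √(2.579×10^6/2.190×10^3) = 34.32 mm
L_e = K·L = 1 × 3.30 m = 3.300 m = 3300.0 mm
λ = L_e / r_min = 3300.0 / 34.32 = 96.2

λ ≈ 96.2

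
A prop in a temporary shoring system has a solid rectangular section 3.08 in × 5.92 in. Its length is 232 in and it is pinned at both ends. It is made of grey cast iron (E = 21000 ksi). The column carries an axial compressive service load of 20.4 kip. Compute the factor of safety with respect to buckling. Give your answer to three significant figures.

n ≈ 2.72

Buckling occurs about the weak axis: I_min = h·b³/12 with b = 3.08 in (the shorter side).
I_min = 5.92×3.08³/12 = 14.41 in⁴
Effective length L_e = K·L = 1 × 232 = 232.0 in
P_cr = π²EI / L_e² = π² × 21000×10³ × 14.41 / 232.0² = 5.551×10^4 lb
Factor of safety n = P_cr / P = 55.505 / 20.4 = 2.72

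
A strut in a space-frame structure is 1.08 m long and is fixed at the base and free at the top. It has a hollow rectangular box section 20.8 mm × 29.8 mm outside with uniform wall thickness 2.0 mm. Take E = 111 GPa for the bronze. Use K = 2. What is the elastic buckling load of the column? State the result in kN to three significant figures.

P_cr ≈ 2.85 kN

Inner dimensions: h_i = 29.8 − 2×2.0 = 25.80 mm, b_i = 20.8 − 2×2.0 = 16.80 mm
Weak-axis I_min = (h_o·b_o³ − h_i·b_i³)/12 with b_o = 20.8, b_i = 16.80 mm (shorter outer/inner sides).
I_min = (29.8×20.8³ − 25.80×16.80³)/12 = 1.215×10^4 mm⁴
I = 1.215×10^4 mm⁴ = 1.215×10^-8 m⁴
Effective length L_e = K·L = 2 × 1.08 = 2.160 m
P_cr = π²EI / L_e² = π² × 111×10⁹ × 1.215×10^-8 / 2.160² = 2.854×10^3 N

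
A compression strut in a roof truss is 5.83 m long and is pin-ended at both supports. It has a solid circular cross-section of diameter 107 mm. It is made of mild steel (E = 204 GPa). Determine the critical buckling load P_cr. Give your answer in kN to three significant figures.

P_cr ≈ 381 kN

I = πd⁴/64 = π×107⁴/64 = 6.434×10^6 mm⁴
I = 6.434×10^6 mm⁴ = 6.434×10^-6 m⁴
Effective length L_e = K·L = 1 × 5.83 = 5.830 m
P_cr = π²EI / L_e² = π² × 204×10⁹ × 6.434×10^-6 / 5.830² = 3.812×10^5 N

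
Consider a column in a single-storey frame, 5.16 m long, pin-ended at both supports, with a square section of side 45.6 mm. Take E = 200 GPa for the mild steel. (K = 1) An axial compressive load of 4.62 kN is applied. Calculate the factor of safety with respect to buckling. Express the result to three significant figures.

I = a⁴/12 = 45.6⁴/12 = 3.603×10^5 mm⁴
I = 3.603×10^5 mm⁴ = 3.603×10^-7 m⁴
Effective length L_e = K·L = 1 × 5.16 = 5.160 m
P_cr = π²EI / L_e² = π² × 200×10⁹ × 3.603×10^-7 / 5.160² = 2.671×10^4 N
Factor of safety n = P_cr / P = 26.712 / 4.62 = 5.78

n ≈ 5.78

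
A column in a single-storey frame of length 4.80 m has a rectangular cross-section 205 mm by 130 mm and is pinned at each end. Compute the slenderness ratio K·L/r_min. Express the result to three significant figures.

Buckling occurs about the weak axis: I_min = h·b³/12 with b = 130 mm (the shorter side).
I_min = 205×130³/12 = 3.753×10^7 mm⁴
A = 2.665×10^4 mm²;  r_min = √(I/A) = √(3.753×10^7/2.665×10^4) = 37.53 mm
L_e = K·L = 1 × 4.80 m = 4.800 m = 4800.0 mm
λ = L_e / r_min = 4800.0 / 37.53 = 128

λ ≈ 128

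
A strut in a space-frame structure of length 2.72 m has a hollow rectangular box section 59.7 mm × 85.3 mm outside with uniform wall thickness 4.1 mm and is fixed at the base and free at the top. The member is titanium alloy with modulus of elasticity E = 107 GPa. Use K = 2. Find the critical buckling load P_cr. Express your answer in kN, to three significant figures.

Inner dimensions: h_i = 85.3 − 2×4.1 = 77.10 mm, b_i = 59.7 − 2×4.1 = 51.50 mm
Weak-axis I_min = (h_o·b_o³ − h_i·b_i³)/12 with b_o = 59.7, b_i = 51.50 mm (shorter outer/inner sides).
I_min = (85.3×59.7³ − 77.10×51.50³)/12 = 6.349×10^5 mm⁴
I = 6.349×10^5 mm⁴ = 6.349×10^-7 m⁴
Effective length L_e = K·L = 2 × 2.72 = 5.440 m
P_cr = π²EI / L_e² = π² × 107×10⁹ × 6.349×10^-7 / 5.440² = 2.266×10^4 N

P_cr ≈ 22.7 kN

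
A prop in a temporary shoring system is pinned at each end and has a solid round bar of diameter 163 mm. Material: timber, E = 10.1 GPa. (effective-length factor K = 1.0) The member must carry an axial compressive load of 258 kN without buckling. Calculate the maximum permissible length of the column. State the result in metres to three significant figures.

L_max ≈ 3.66 m

I = πd⁴/64 = π×163⁴/64 = 3.465×10^7 mm⁴
I = 3.465×10^-5 m⁴
At the buckling limit P_cr = P = 2.580×10^5 N
From P_cr = π²EI/(K·L)²:  L = (1/K)·√(π²EI/P_cr) = (1/1)·√(π²×1.01×10^10×3.465×10^-5/2.580×10^5)
L = 3.66 m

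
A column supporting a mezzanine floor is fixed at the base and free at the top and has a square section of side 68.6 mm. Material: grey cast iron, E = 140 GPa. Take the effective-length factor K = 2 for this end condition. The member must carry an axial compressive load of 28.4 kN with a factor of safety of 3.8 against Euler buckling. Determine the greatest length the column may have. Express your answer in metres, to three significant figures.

L_max ≈ 2.43 m

I = a⁴/12 = 68.6⁴/12 = 1.846×10^6 mm⁴
I = 1.846×10^-6 m⁴
Required critical load P_cr = n·P = 3.8 × 28.4 = 107.9 kN = 1.079×10^5 N
From P_cr = π²EI/(K·L)²:  L = (1/K)·√(π²EI/P_cr) = (1/2)·√(π²×1.40×10^11×1.846×10^-6/1.079×10^5)
L = 2.43 m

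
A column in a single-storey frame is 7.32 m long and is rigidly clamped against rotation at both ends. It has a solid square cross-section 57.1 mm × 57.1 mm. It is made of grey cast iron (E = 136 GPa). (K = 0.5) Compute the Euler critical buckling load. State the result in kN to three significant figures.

P_cr ≈ 88.8 kN

I = a⁴/12 = 57.1⁴/12 = 8.859×10^5 mm⁴
I = 8.859×10^5 mm⁴ = 8.859×10^-7 m⁴
Effective length L_e = K·L = 0.5 × 7.32 = 3.660 m
P_cr = π²EI / L_e² = π² × 136×10⁹ × 8.859×10^-7 / 3.660² = 8.876×10^4 N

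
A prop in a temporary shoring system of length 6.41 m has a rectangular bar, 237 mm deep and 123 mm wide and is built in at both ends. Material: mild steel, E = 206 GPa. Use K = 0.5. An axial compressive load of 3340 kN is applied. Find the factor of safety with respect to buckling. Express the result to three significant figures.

Buckling occurs about the weak axis: I_min = h·b³/12 with b = 123 mm (the shorter side).
I_min = 237×123³/12 = 3.675×10^7 mm⁴
I = 3.675×10^7 mm⁴ = 3.675×10^-5 m⁴
Effective length L_e = K·L = 0.5 × 6.41 = 3.205 m
P_cr = π²EI / L_e² = π² × 206×10⁹ × 3.675×10^-5 / 3.205² = 7.274×10^6 N
Factor of safety n = P_cr / P = 7274.3 / 3340 = 2.18

n ≈ 2.18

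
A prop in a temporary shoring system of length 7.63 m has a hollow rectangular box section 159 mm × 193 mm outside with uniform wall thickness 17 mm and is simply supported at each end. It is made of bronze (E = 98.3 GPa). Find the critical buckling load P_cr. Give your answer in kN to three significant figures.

Inner dimensions: h_i = 193 − 2×17 = 159.0 mm, b_i = 159 − 2×17 = 125.0 mm
Weak-axis I_min = (h_o·b_o³ − h_i·b_i³)/12 with b_o = 159, b_i = 125.0 mm (shorter outer/inner sides).
I_min = (193×159³ − 159.0×125.0³)/12 = 3.877×10^7 mm⁴
I = 3.877×10^7 mm⁴ = 3.877×10^-5 m⁴
Effective length L_e = K·L = 1 × 7.63 = 7.630 m
P_cr = π²EI / L_e² = π² × 98.3×10⁹ × 3.877×10^-5 / 7.630² = 6.461×10^5 N

P_cr ≈ 646 kN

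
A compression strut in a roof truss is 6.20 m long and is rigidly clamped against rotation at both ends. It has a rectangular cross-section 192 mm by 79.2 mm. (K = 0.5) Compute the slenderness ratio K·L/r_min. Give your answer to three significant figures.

For a rectangle r_min = b/√12 = 79.2/√12 = 22.86 mm
L_e = K·L = 0.5 × 6.20 m = 3.100 m = 3100.0 mm
λ = L_e / r_min = 3100.0 / 22.86 = 136

λ ≈ 136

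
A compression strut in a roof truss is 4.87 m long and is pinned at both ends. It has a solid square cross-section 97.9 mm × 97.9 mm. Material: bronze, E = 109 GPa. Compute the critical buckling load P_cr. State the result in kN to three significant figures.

P_cr ≈ 347 kN

I = a⁴/12 = 97.9⁴/12 = 7.655×10^6 mm⁴
I = 7.655×10^6 mm⁴ = 7.655×10^-6 m⁴
Effective length L_e = K·L = 1 × 4.87 = 4.870 m
P_cr = π²EI / L_e² = π² × 109×10⁹ × 7.655×10^-6 / 4.870² = 3.472×10^5 N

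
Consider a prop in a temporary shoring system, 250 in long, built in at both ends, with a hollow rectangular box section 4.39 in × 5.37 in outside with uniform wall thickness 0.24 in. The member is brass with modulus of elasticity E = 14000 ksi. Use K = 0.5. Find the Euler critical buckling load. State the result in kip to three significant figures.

Inner dimensions: h_i = 5.37 − 2×0.24 = 4.890 in, b_i = 4.39 − 2×0.24 = 3.910 in
Weak-axis I_min = (h_o·b_o³ − h_i·b_i³)/12 with b_o = 4.39, b_i = 3.910 in (shorter outer/inner sides).
I_min = (5.37×4.39³ − 4.890×3.910³)/12 = 13.50 in⁴
Effective length L_e = K·L = 0.5 × 250 = 125.0 in
P_cr = π²EI / L_e² = π² × 14000×10³ × 13.50 / 125.0² = 1.194×10^5 lb

P_cr ≈ 119 kip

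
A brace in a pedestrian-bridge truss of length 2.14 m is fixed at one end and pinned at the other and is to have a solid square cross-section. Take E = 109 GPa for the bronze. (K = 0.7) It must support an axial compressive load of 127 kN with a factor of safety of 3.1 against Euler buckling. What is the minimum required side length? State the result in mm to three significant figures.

a ≈ 56.0 mm

Required P_cr = n·P = 3.1 × 127 = 393.7 kN
L_e = K·L = 0.7 × 2.14 = 1.498 m
Required I = P_cr·L_e²/(π²E) = 3.937×10^5 × 1.498² / (π² × 1.09×10^11) = 8.212×10^-7 m⁴
I_req = 8.212×10^5 mm⁴
Solid square: I = a⁴/12  ⇒  a = (12I)^(1/4) = (12×8.212×10^5)^(1/4) = 56.0 mm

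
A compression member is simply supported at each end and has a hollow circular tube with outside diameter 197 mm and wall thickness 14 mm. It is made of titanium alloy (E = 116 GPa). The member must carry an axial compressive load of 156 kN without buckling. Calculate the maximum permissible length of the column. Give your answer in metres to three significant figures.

Inner diameter d_i = 197 − 2×14 = 169.0 mm
I = π(d_o⁴ − d_i⁴)/64 = π(197⁴ − 169.0⁴)/64 = 3.389×10^7 mm⁴
I = 3.389×10^-5 m⁴
At the buckling limit P_cr = P = 1.560×10^5 N
From P_cr = π²EI/(K·L)²:  L = (1/K)·√(π²EI/P_cr) = (1/1)·√(π²×1.16×10^11×3.389×10^-5/1.560×10^5)
L = 15.8 m

L_max ≈ 15.8 m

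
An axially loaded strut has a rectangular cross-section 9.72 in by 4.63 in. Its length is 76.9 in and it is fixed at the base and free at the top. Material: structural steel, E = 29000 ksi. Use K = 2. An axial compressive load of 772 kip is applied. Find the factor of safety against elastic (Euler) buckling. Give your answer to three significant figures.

Buckling occurs about the weak axis: I_min = h·b³/12 with b = 4.63 in (the shorter side).
I_min = 9.72×4.63³/12 = 80.39 in⁴
Effective length L_e = K·L = 2 × 76.9 = 153.8 in
P_cr = π²EI / L_e² = π² × 29000×10³ × 80.39 / 153.8² = 9.728×10^5 lb
Factor of safety n = P_cr / P = 972.78 / 772 = 1.26

n ≈ 1.26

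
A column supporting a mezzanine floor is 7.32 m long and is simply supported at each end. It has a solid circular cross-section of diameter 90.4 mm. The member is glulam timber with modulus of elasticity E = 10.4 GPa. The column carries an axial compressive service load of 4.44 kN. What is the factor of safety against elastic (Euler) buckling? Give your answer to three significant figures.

I = πd⁴/64 = π×90.4⁴/64 = 3.278×10^6 mm⁴
I = 3.278×10^6 mm⁴ = 3.278×10^-6 m⁴
Effective length L_e = K·L = 1 × 7.32 = 7.320 m
P_cr = π²EI / L_e² = π² × 10.4×10⁹ × 3.278×10^-6 / 7.320² = 6.280×10^3 N
Factor of safety n = P_cr / P = 6.2799 / 4.44 = 1.41

n ≈ 1.41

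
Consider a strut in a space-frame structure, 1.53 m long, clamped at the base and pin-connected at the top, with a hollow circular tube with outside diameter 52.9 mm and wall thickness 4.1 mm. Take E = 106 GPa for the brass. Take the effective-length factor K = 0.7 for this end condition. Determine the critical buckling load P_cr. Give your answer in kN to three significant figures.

Inner diameter d_i = 52.9 − 2×4.1 = 44.70 mm
I = π(d_o⁴ − d_i⁴)/64 = π(52.9⁴ − 44.70⁴)/64 = 1.884×10^5 mm⁴
I = 1.884×10^5 mm⁴ = 1.884×10^-7 m⁴
Effective length L_e = K·L = 0.7 × 1.53 = 1.071 m
P_cr = π²EI / L_e² = π² × 106×10⁹ × 1.884×10^-7 / 1.071² = 1.719×10^5 N

P_cr ≈ 172 kN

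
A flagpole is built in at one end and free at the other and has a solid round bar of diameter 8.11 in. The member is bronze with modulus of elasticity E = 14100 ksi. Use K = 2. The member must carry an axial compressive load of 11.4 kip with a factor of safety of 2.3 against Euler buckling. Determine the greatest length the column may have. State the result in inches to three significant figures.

I = πd⁴/64 = π×8.11⁴/64 = 212.4 in⁴
Required critical load P_cr = n·P = 2.3 × 11.4 = 26.22 kip = 2.622×10^4 lb
From P_cr = π²EI/(K·L)²:  L = (1/K)·√(π²EI/P_cr) = (1/2)·√(π²×1.41×10^7×212.4/2.622×10^4)
L = 531 in

L_max ≈ 531 in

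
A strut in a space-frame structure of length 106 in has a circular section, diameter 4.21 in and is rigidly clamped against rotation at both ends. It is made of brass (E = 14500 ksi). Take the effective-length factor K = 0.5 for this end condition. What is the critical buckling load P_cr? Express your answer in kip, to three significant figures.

P_cr ≈ 786 kip

I = πd⁴/64 = π×4.21⁴/64 = 15.42 in⁴
Effective length L_e = K·L = 0.5 × 106 = 53.00 in
P_cr = π²EI / L_e² = π² × 14500×10³ × 15.42 / 53.00² = 7.856×10^5 lb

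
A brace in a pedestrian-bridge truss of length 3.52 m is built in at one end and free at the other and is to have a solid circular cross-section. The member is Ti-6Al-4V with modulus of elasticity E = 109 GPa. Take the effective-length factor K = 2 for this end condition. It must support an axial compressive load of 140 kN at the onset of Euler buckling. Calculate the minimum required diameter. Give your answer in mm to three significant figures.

d ≈ 107 mm

L_e = K·L = 2 × 3.52 = 7.040 m
Required I = P_cr·L_e²/(π²E) = 1.400×10^5 × 7.040² / (π² × 1.09×10^11) = 6.450×10^-6 m⁴
I_req = 6.450×10^6 mm⁴
Solid circle: I = πd⁴/64  ⇒  d = (64I/π)^(1/4) = (64×6.450×10^6/π)^(1/4) = 107 mm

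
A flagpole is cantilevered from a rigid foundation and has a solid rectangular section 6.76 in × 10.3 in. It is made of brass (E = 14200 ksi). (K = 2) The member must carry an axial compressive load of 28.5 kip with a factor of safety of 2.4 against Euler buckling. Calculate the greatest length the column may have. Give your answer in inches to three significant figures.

Buckling occurs about the weak axis: I_min = h·b³/12 with b = 6.76 in (the shorter side).
I_min = 10.3×6.76³/12 = 265.2 in⁴
Required critical load P_cr = n·P = 2.4 × 28.5 = 68.40 kip = 6.840×10^4 lb
From P_cr = π²EI/(K·L)²:  L = (1/K)·√(π²EI/P_cr) = (1/2)·√(π²×1.42×10^7×265.2/6.840×10^4)
L = 369 in

L_max ≈ 369 in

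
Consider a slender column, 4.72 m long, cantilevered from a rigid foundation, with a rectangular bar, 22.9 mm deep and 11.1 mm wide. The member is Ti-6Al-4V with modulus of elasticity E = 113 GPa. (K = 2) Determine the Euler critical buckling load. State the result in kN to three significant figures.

Buckling occurs about the weak axis: I_min = h·b³/12 with b = 11.1 mm (the shorter side).
I_min = 22.9×11.1³/12 = 2.610×10^3 mm⁴
I = 2.610×10^3 mm⁴ = 2.610×10^-9 m⁴
Effective length L_e = K·L = 2 × 4.72 = 9.440 m
P_cr = π²EI / L_e² = π² × 113×10⁹ × 2.610×10^-9 / 9.440² = 32.66 N

P_cr ≈ 0.0327 kN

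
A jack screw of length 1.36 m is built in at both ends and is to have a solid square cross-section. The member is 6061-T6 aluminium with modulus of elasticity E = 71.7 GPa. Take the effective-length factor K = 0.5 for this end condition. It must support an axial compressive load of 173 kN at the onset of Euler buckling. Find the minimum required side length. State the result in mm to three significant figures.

a ≈ 34.1 mm

L_e = K·L = 0.5 × 1.36 = 0.6800 m
Required I = P_cr·L_e²/(π²E) = 1.730×10^5 × 0.6800² / (π² × 7.17×10^10) = 1.130×10^-7 m⁴
I_req = 1.130×10^5 mm⁴
Solid square: I = a⁴/12  ⇒  a = (12I)^(1/4) = (12×1.130×10^5)^(1/4) = 34.1 mm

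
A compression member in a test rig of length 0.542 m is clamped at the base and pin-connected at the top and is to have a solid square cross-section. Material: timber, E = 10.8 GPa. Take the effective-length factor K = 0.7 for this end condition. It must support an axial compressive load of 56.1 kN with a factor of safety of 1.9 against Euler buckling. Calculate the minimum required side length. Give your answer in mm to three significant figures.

a ≈ 36.3 mm

Required P_cr = n·P = 1.9 × 56.1 = 106.6 kN
L_e = K·L = 0.7 × 0.542 = 0.3794 m
Required I = P_cr·L_e²/(π²E) = 1.066×10^5 × 0.3794² / (π² × 1.08×10^10) = 1.439×10^-7 m⁴
I_req = 1.439×10^5 mm⁴
Solid square: I = a⁴/12  ⇒  a = (12I)^(1/4) = (12×1.439×10^5)^(1/4) = 36.3 mm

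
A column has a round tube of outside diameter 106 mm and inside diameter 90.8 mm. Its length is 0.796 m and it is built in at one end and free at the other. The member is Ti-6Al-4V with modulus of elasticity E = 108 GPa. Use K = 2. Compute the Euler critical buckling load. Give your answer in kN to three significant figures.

P_cr ≈ 1200 kN

d_o = 106 mm, d_i = 90.8 mm
I = π(d_o⁴ − d_i⁴)/64 = π(106⁴ − 90.80⁴)/64 = 2.860×10^6 mm⁴
I = 2.860×10^6 mm⁴ = 2.860×10^-6 m⁴
Effective length L_e = K·L = 2 × 0.796 = 1.592 m
P_cr = π²EI / L_e² = π² × 108×10⁹ × 2.860×10^-6 / 1.592² = 1.203×10^6 N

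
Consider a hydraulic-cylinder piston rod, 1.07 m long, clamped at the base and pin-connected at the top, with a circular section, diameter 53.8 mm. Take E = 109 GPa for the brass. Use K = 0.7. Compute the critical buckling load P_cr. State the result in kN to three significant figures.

P_cr ≈ 789 kN

I = πd⁴/64 = π×53.8⁴/64 = 4.112×10^5 mm⁴
I = 4.112×10^5 mm⁴ = 4.112×10^-7 m⁴
Effective length L_e = K·L = 0.7 × 1.07 = 0.7490 m
P_cr = π²EI / L_e² = π² × 109×10⁹ × 4.112×10^-7 / 0.7490² = 7.886×10^5 N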